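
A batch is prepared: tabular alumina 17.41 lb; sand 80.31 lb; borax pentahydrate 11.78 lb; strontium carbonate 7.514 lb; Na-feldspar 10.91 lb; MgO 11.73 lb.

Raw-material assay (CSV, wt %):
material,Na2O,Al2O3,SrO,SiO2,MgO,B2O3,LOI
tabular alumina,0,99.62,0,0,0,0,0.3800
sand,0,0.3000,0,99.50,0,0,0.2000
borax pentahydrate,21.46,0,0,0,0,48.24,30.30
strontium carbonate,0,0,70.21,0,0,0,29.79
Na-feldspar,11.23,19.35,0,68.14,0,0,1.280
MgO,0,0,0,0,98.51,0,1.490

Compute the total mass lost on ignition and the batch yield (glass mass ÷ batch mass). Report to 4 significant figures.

The intermediate values are printed rounded off to 4 significant figures within the worked lines; all internal work maintains exact precision at all times; every reported figure includes exactly one rounding; all derived quantities are recomputed starting from the weights on 133.3 lb of glass at exact precision (ignition loss, the six compositions, the yield, net glass mass, the totals), exactly as shown in question or answer.
Each material's LOI contribution:
  tabular alumina: 17.41 × 0.003800 = 0.06616 lb
  sand: 80.31 × 0.002000 = 0.1606 lb
  borax pentahydrate: 11.78 × 0.3030 = 3.569 lb
  strontium carbonate: 7.514 × 0.2979 = 2.238 lb
  Na-feldspar: 10.91 × 0.01280 = 0.1396 lb
  MgO: 11.73 × 0.01490 = 0.1748 lb
Total LOI = 6.349 lb
Glass = batch − LOI = 139.7 − 6.349 = 133.3 lb

LOI loss = 6.349 lb; glass = 133.3 lb; yield = 95.45%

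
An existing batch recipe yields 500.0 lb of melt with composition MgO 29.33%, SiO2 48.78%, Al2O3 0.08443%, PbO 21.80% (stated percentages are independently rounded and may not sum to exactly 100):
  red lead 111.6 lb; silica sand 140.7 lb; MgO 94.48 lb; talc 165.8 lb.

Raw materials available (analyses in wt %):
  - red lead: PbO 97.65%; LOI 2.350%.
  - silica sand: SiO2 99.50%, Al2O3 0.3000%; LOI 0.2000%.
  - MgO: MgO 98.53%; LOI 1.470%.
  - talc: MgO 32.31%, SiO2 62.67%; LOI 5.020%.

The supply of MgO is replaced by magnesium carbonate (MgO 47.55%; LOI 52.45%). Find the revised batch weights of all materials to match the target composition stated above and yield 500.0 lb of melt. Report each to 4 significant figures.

Revised batch per 500.0 lb melt:
  red lead: 111.6 lb
  silica sand: 140.7 lb
  magnesium carbonate: 195.8 lb
  talc: 165.8 lb
Total batch = 613.9 lb; LOI loss = 113.9 lb

In-progress results appear rounded off to 4 significant digits in the printout. All internal work maintains full precision throughout. Exactly one rounding is applied to every reported result — the derived quantities, including yield, totals, glass mass, ignition loss, the four compositions, are rebuilt using the weight values on 500.0 lb of glass at full float precision, as quoted within either problem or answer.
Per-oxide target masses for 500.0 lb melt:
  MgO: 29.33% × 500.0 = 146.6 lb
  SiO2: 48.78% × 500.0 = 243.9 lb
  Al2O3: 0.08443% × 500.0 = 0.4222 lb
  PbO: 21.80% × 500.0 = 109.0 lb
A balance pass over the oxides, applying the batch weights above, versus the basis set out (target by target, the sums agree within answer rounding):
  MgO: 195.8·0.4755 + 165.8·0.3231 = 146.7 lb (target 146.6 lb)
  SiO2: 140.7·0.9950 + 165.8·0.6267 = 243.9 lb (target 243.9 lb)
  Al2O3: 140.7·0.003000 = 0.4221 lb (target 0.4222 lb)
  PbO: 111.6·0.9765 = 109.0 lb (target 109.0 lb)
Glass-mass closure: total charge less LOI = 500.0 lb (targets for the oxides total 500.0 lb; versus the stated basis of 500.0 lb — differing by rounding only).
Batch total: Σ batch = 613.9 lb; LOI loss = Σ batch·LOI = 113.9 lb; glass ÷ batch gives a yield of 81.44%.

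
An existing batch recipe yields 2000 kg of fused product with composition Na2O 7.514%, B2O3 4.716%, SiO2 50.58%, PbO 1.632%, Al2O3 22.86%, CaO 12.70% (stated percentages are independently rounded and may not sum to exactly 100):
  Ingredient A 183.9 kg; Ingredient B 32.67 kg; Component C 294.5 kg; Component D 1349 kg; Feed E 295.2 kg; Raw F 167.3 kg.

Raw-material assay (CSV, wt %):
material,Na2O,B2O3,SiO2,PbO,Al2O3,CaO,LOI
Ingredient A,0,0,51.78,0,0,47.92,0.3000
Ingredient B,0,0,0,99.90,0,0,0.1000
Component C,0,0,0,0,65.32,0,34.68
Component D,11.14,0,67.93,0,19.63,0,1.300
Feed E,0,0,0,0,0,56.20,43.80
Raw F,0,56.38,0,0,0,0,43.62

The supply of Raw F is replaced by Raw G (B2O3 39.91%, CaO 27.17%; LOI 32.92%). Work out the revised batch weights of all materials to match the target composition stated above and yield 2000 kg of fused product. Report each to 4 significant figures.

Revised batch per 2000 kg fused product:
  Ingredient A: 183.9 kg
  Ingredient B: 32.67 kg
  Component C: 294.5 kg
  Component D: 1349 kg
  Feed E: 180.9 kg
  Raw G: 236.3 kg
Total batch = 2277 kg; LOI loss = 277.3 kg

The intermediate values are shown (rounded to four significant figures) alongside each step — each numeric step holds full float precision from first step to last. A single rounding produces every reported result; all derived quantities, which include six oxide percentages, totals, glass mass, LOI, yield, are re-derived at full float precision, exactly as printed in problem or answer, starting from the weights on 2000 kg of glass.
Target masses of each oxide per 2000 kg fused product:
  Na2O: 7.514% × 2000 = 150.3 kg
  B2O3: 4.716% × 2000 = 94.32 kg
  SiO2: 50.58% × 2000 = 1012 kg
  PbO: 1.632% × 2000 = 32.64 kg
  Al2O3: 22.86% × 2000 = 457.2 kg
  CaO: 12.70% × 2000 = 254.0 kg
Checking each oxide sum applying the batch weights above, for the quoted basis mass (sums match the target masses exact up to rounding of places):
  Na2O: 1349·0.1114 = 150.3 kg (target 150.3 kg)
  B2O3: 236.3·0.3991 = 94.31 kg (target 94.32 kg)
  SiO2: 183.9·0.5178 + 1349·0.6793 = 1012 kg (target 1012 kg)
  PbO: 32.67·0.9990 = 32.64 kg (target 32.64 kg)
  Al2O3: 294.5·0.6532 + 1349·0.1963 = 457.2 kg (target 457.2 kg)
  CaO: 183.9·0.4792 + 180.9·0.5620 + 236.3·0.2717 = 254.0 kg (target 254.0 kg)
Consistency of the glass mass: total batch − LOI = 2000 kg (per-oxide target masses sum to 2000 kg; against the stated basis, 2000 kg — differing by rounding only).
Whole-batch sum: Σ batch = 2277 kg; LOI loss = Σ batch·LOI = 277.3 kg; the yield ratio, glass ÷ batch: 87.82%.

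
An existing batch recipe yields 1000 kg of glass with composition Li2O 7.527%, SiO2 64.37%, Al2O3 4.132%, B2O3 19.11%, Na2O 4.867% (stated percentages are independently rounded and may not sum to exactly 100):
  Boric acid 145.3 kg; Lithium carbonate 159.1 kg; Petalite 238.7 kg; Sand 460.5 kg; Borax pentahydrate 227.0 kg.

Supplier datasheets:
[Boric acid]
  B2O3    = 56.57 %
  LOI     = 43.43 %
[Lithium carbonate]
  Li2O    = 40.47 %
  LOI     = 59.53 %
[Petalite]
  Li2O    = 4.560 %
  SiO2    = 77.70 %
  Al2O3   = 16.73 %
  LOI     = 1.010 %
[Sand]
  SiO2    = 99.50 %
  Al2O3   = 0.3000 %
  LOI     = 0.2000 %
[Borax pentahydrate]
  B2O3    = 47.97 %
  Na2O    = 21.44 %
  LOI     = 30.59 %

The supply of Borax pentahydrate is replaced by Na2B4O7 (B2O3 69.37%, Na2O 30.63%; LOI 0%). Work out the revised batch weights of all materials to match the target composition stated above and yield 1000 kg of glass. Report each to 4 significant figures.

All arithmetic maintains full precision at all times. Working values appear, with 4-significant-digit rounding, in the working. Each reported figure is rounded exactly once; derived quantities are recomputed in exact precision (totals, yield, net glass mass, ignition loss, five oxide percentages) using the weight values for 1000 kg of glass, precisely as stated by either problem or answer.
Per-oxide target masses for 1000 kg glass:
  Li2O: 7.527% × 1000 = 75.27 kg
  SiO2: 64.37% × 1000 = 643.7 kg
  Al2O3: 4.132% × 1000 = 41.32 kg
  B2O3: 19.11% × 1000 = 191.1 kg
  Na2O: 4.867% × 1000 = 48.67 kg
Balance tally, oxide-wise, using the reported weights, relative to the basis at hand (sum by sum, the targets are met inside rounding margins):
  Li2O: 159.1·0.4047 + 238.7·0.04560 = 75.27 kg (target 75.27 kg)
  SiO2: 238.7·0.7770 + 460.5·0.9950 = 643.7 kg (target 643.7 kg)
  Al2O3: 238.7·0.1673 + 460.5·0.003000 = 41.32 kg (target 41.32 kg)
  B2O3: 143.0·0.5657 + 158.9·0.6937 = 191.1 kg (target 191.1 kg)
  Na2O: 158.9·0.3063 = 48.67 kg (target 48.67 kg)
Glass-mass sanity pass: batch total minus LOI = 1000 kg (the Σ of target masses is 1000 kg; the stated basis being 1000 kg — rounding explains the deltas).
Batch grand total — Σ batch = 1160 kg; the LOI term Σ batch·LOI equals 160.1 kg; the yield ratio, glass ÷ batch: 86.20%.

Revised batch per 1000 kg glass:
  Boric acid: 143.0 kg
  Lithium carbonate: 159.1 kg
  Petalite: 238.7 kg
  Sand: 460.5 kg
  Na2B4O7: 158.9 kg
Total batch = 1160 kg; LOI loss = 160.1 kg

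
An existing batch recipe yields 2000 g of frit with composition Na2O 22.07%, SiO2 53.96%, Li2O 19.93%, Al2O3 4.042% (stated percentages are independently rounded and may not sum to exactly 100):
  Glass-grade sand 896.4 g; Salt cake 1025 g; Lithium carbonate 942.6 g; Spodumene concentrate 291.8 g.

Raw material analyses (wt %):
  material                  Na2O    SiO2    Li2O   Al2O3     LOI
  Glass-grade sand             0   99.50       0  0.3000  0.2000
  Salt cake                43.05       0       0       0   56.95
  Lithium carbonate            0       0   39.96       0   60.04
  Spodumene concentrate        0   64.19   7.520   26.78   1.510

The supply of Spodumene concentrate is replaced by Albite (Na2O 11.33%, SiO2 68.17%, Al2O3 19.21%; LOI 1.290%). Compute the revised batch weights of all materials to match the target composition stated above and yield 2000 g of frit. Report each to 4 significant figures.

Intermediates are shown rounded to 4 significant figures in the printout; all internal work holds full precision throughout — a single rounding yields each reported result. Derived quantities, which include glass mass, the four compositions, ignition loss, the yield, the totals, are carried at exact precision, as set out in the problem or answer text, from the batch weights for 2000 g of glass.
Per-oxide target masses for 2000 g frit:
  Na2O: 22.07% × 2000 = 441.4 g
  SiO2: 53.96% × 2000 = 1079 g
  Li2O: 19.93% × 2000 = 398.6 g
  Al2O3: 4.042% × 2000 = 80.84 g
Per-oxide balance check applying the batch weights above, relative to the basis at hand (every target is met by its sum up to rounding of the answer):
  Na2O: 917.9·0.4305 + 408.3·0.1133 = 441.4 g (target 441.4 g)
  SiO2: 804.9·0.9950 + 408.3·0.6817 = 1079 g (target 1079 g)
  Li2O: 997.5·0.3996 = 398.6 g (target 398.6 g)
  Al2O3: 804.9·0.003000 + 408.3·0.1921 = 80.85 g (target 80.84 g)
Glass-mass sanity pass: the batch minus its LOI: 2000 g (targets for the oxides total 2000 g; the stated basis being 2000 g — a pure rounding effect).
Total batch = Σ batch = 3129 g; loss to ignition Σ batch·LOI = 1129 g; yield = glass ÷ total batch = 63.93%.

Revised batch per 2000 g frit:
  Glass-grade sand: 804.9 g
  Salt cake: 917.9 g
  Lithium carbonate: 997.5 g
  Albite: 408.3 g
Total batch = 3129 g; LOI loss = 1129 g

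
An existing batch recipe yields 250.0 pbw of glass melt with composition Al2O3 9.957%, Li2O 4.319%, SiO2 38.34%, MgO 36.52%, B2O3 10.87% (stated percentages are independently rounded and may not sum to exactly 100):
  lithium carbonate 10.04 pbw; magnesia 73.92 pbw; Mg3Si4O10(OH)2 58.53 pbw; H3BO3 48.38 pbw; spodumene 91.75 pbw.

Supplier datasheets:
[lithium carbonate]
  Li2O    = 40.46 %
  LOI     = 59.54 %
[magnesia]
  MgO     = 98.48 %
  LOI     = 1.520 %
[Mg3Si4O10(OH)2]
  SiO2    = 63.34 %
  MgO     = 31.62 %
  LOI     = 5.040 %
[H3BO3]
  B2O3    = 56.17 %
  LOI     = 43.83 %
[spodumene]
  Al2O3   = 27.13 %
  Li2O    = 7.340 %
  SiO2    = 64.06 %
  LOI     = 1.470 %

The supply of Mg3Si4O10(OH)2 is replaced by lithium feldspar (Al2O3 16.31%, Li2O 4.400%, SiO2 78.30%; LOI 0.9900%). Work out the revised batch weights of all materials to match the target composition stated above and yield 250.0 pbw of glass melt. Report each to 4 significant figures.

All arithmetic runs at exact precision through the solve — values along the way are printed rounded to four significant figures as written — a single rounding yields each reported value — the derived quantities, including net glass mass, ignition loss, five oxide percentages, the yield, the totals, are rebuilt using the weight values per 250.0 pbw of glass at exact precision as written in the question or the answer.
Per-oxide target masses for 250.0 pbw glass melt:
  Al2O3: 9.957% × 250.0 = 24.89 pbw
  Li2O: 4.319% × 250.0 = 10.80 pbw
  SiO2: 38.34% × 250.0 = 95.85 pbw
  MgO: 36.52% × 250.0 = 91.30 pbw
  B2O3: 10.87% × 250.0 = 27.18 pbw
Sums-versus-targets review on the weights just shown, relative to the basis at hand (delivered sums recover each target exact up to rounding of places):
  Al2O3: 93.18·0.1631 + 35.74·0.2713 = 24.89 pbw (target 24.89 pbw)
  Li2O: 10.07·0.4046 + 93.18·0.04400 + 35.74·0.07340 = 10.80 pbw (target 10.80 pbw)
  SiO2: 93.18·0.7830 + 35.74·0.6406 = 95.85 pbw (target 95.85 pbw)
  MgO: 92.71·0.9848 = 91.30 pbw (target 91.30 pbw)
  B2O3: 48.38·0.5617 = 27.18 pbw (target 27.18 pbw)
Glass-mass bookkeeping: whole batch net of LOI = 250.0 pbw (summing oxide targets gives 250.0 pbw; basis as stated: 250.0 pbw — gaps are rounding artifacts).
Adding the batch up: Σ batch = 280.1 pbw; loss to ignition Σ batch·LOI = 30.06 pbw; yield: glass divided by total = 89.27%.

Revised batch per 250.0 pbw glass melt:
  lithium carbonate: 10.07 pbw
  magnesia: 92.71 pbw
  lithium feldspar: 93.18 pbw
  H3BO3: 48.38 pbw
  spodumene: 35.74 pbw
Total batch = 280.1 pbw; LOI loss = 30.06 pbw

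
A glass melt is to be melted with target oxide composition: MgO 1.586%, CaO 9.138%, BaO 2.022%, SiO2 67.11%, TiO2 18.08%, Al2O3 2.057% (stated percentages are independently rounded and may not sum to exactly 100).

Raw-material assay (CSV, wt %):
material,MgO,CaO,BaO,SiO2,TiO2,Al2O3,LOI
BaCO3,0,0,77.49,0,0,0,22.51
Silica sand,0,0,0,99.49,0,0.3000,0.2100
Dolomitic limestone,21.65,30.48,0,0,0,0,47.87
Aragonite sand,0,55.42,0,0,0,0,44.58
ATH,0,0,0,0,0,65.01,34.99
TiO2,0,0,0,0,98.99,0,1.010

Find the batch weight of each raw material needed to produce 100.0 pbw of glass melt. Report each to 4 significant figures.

Batch per 100.0 pbw glass melt:
  BaCO3: 2.609 pbw
  Silica sand: 67.45 pbw
  Dolomitic limestone: 7.326 pbw
  Aragonite sand: 12.46 pbw
  ATH: 2.853 pbw
  TiO2: 18.26 pbw
Total batch = 111.0 pbw; LOI loss = 10.97 pbw; yield = 90.11%

All arithmetic keeps full precision through every step; working values appear, rounded to four significant figures, when written out. Exactly one rounding lands on every reported figure. All derived quantities, which include totals, glass mass, six oxide percentages, LOI, yield, are recomputed in full precision, as set out in question or answer, from the weighed amounts on 100.0 pbw of glass.
Oxide mass targets, per 100.0 pbw glass melt:
  MgO: 1.586% × 100.0 = 1.586 pbw
  CaO: 9.138% × 100.0 = 9.138 pbw
  BaO: 2.022% × 100.0 = 2.022 pbw
  SiO2: 67.11% × 100.0 = 67.11 pbw
  TiO2: 18.08% × 100.0 = 18.08 pbw
  Al2O3: 2.057% × 100.0 = 2.057 pbw
Oxide-by-oxide audit using the reported weights, against the basis in use (target by target, the sums agree within answer rounding):
  MgO: 7.326·0.2165 = 1.586 pbw (target 1.586 pbw)
  CaO: 7.326·0.3048 + 12.46·0.5542 = 9.138 pbw (target 9.138 pbw)
  BaO: 2.609·0.7749 = 2.022 pbw (target 2.022 pbw)
  SiO2: 67.45·0.9949 = 67.11 pbw (target 67.11 pbw)
  TiO2: 18.26·0.9899 = 18.08 pbw (target 18.08 pbw)
  Al2O3: 67.45·0.003000 + 2.853·0.6501 = 2.057 pbw (target 2.057 pbw)
Glass mass check: the batch minus its LOI: 99.98 pbw (the Σ of target masses is 99.99 pbw; against the stated basis, 100.0 pbw — gaps are rounding artifacts).
Batch grand total — Σ batch = 111.0 pbw; LOI removed, Σ of batch·LOI: 10.97 pbw; yield, glass over the total, = 90.11%.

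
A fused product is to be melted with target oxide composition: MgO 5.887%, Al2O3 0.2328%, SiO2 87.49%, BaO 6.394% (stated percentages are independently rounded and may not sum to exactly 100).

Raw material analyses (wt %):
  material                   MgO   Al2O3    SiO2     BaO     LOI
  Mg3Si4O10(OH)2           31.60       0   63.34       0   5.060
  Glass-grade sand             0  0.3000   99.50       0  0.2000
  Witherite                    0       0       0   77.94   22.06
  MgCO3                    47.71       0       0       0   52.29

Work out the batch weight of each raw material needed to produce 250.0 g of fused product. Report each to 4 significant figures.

Batch per 250.0 g fused product:
  Mg3Si4O10(OH)2: 40.57 g
  Glass-grade sand: 194.0 g
  Witherite: 20.51 g
  MgCO3: 3.979 g
Total batch = 259.1 g; LOI loss = 9.046 g; yield = 96.51%

Working values are shown (rounded to four significant digits) across the worked steps; each numeric step carries full float precision at every stage; a single rounding finalizes each reported value. All derived quantities are re-derived starting from the weights per 250.0 g of glass in full float precision (the totals, LOI, the yield, the four compositions, net glass mass) exactly as printed in the question or the answer.
Oxide mass targets, per 250.0 g fused product:
  MgO: 5.887% × 250.0 = 14.72 g
  Al2O3: 0.2328% × 250.0 = 0.5820 g
  SiO2: 87.49% × 250.0 = 218.7 g
  BaO: 6.394% × 250.0 = 15.98 g
Oxide-by-oxide audit from the weights as reported, against the basis in use (sums match the target masses inside rounding margins):
  MgO: 40.57·0.3160 + 3.979·0.4771 = 14.72 g (target 14.72 g)
  Al2O3: 194.0·0.003000 = 0.5820 g (target 0.5820 g)
  SiO2: 40.57·0.6334 + 194.0·0.9950 = 218.7 g (target 218.7 g)
  BaO: 20.51·0.7794 = 15.99 g (target 15.98 g)
Glass-mass sanity pass: batch total minus LOI = 250.0 g (summing oxide targets gives 250.0 g; against the stated basis, 250.0 g — a pure rounding effect).
Adding the batch up: Σ batch = 259.1 g; ignition loss, Σ(batch × LOI) = 9.046 g; the yield ratio, glass ÷ batch: 96.51%.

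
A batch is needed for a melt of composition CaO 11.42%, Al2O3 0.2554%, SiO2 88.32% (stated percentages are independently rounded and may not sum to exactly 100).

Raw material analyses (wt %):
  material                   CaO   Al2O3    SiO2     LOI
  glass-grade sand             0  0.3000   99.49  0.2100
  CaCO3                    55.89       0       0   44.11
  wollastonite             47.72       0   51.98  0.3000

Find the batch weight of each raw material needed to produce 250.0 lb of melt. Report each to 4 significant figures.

Each numeric step holds exact precision through the solve. Mid-chain values are displayed, rounded to 4 significant figures, when written out — a single rounding yields every reported result; the derived quantities are carried in full float precision (ignition loss, net glass mass, three oxide percentages, yield, the totals) from the weighed amounts at 250.0 lb of glass, as set out in the problem or answer text.
Per-oxide target masses for 250.0 lb melt:
  CaO: 11.42% × 250.0 = 28.55 lb
  Al2O3: 0.2554% × 250.0 = 0.6385 lb
  SiO2: 88.32% × 250.0 = 220.8 lb
Oxide-by-oxide audit from the weights as reported, against the basis in use (target by target, the sums agree inside rounding margins):
  CaO: 36.21·0.5589 + 17.41·0.4772 = 28.55 lb (target 28.55 lb)
  Al2O3: 212.8·0.003000 = 0.6384 lb (target 0.6385 lb)
  SiO2: 212.8·0.9949 + 17.41·0.5198 = 220.8 lb (target 220.8 lb)
Auditing the glass mass value: net batch after ignition = 249.9 lb (the Σ of target masses is 250.0 lb; basis as stated: 250.0 lb — gaps are rounding artifacts).
Batch grand total — Σ batch = 266.4 lb; LOI removed, Σ of batch·LOI: 16.47 lb; as yield: glass ÷ batch → 93.82%.

Batch per 250.0 lb melt:
  glass-grade sand: 212.8 lb
  CaCO3: 36.21 lb
  wollastonite: 17.41 lb
Total batch = 266.4 lb; LOI loss = 16.47 lb; yield = 93.82%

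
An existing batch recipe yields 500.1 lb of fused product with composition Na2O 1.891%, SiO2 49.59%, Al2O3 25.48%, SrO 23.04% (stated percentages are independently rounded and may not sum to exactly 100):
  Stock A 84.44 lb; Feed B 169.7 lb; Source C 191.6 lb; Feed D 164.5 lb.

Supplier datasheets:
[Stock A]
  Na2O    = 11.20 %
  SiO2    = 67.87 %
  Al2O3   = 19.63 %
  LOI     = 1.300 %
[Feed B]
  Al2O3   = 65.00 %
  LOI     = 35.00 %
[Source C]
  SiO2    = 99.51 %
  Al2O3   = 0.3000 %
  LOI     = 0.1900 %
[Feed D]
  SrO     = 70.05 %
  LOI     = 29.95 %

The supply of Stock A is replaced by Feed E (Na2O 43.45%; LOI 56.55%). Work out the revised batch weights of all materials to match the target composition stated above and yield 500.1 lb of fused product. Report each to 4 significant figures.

Revised batch per 500.1 lb fused product:
  Feed E: 21.76 lb
  Feed B: 194.9 lb
  Source C: 249.2 lb
  Feed D: 164.5 lb
Total batch = 630.4 lb; LOI loss = 130.3 lb

The working math carries full precision from start to finish — values along the way are shown (rounded to 4 significant digits) when written out — each reported figure sees exactly one rounding; all derived quantities are re-derived in exact precision (the yield, ignition loss, totals, glass mass, four oxide percentages) from the batch weights per 500.1 lb of glass, as set out in either problem or answer.
Per-oxide target masses for 500.1 lb fused product:
  Na2O: 1.891% × 500.1 = 9.457 lb
  SiO2: 49.59% × 500.1 = 248.0 lb
  Al2O3: 25.48% × 500.1 = 127.4 lb
  SrO: 23.04% × 500.1 = 115.2 lb
Sums-versus-targets review per the reported batch figures, on the stated basis (sums match the target masses within answer rounding):
  Na2O: 21.76·0.4345 = 9.455 lb (target 9.457 lb)
  SiO2: 249.2·0.9951 = 248.0 lb (target 248.0 lb)
  Al2O3: 194.9·0.6500 + 249.2·0.003000 = 127.4 lb (target 127.4 lb)
  SrO: 164.5·0.7005 = 115.2 lb (target 115.2 lb)
Glass-mass closure: batch Σ − ignition loss = 500.1 lb (the Σ of target masses is 500.1 lb; versus the stated basis of 500.1 lb — a pure rounding effect).
Total batch = Σ batch = 630.4 lb; ignition loss, Σ(batch × LOI) = 130.3 lb; glass ÷ batch gives a yield of 79.34%.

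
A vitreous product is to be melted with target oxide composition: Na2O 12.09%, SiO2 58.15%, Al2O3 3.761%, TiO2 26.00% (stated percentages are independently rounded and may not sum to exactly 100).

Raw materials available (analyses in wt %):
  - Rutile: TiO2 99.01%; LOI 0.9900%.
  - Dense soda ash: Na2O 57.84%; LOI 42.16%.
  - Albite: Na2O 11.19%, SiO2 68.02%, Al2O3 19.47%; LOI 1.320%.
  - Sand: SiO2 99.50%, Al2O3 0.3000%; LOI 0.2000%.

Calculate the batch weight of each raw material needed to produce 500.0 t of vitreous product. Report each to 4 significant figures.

Mid-chain values are shown, with 4-significant-digit rounding, in the working — all internal work runs at full float precision in all steps; exactly one rounding lands on each reported result; derived quantities are computed using the weight values for 500.0 t of glass at exact precision (the yield, glass mass, four oxide percentages, LOI, totals), as set out in the problem or answer text.
The oxide mass targets at 500.0 t vitreous product:
  Na2O: 12.09% × 500.0 = 60.45 t
  SiO2: 58.15% × 500.0 = 290.8 t
  Al2O3: 3.761% × 500.0 = 18.80 t
  TiO2: 26.00% × 500.0 = 130.0 t
Balance tally, oxide-wise, using the reported weights, against the basis in use (every target is met by its sum given rounding of the digits):
  Na2O: 86.51·0.5784 + 93.06·0.1119 = 60.45 t (target 60.45 t)
  SiO2: 93.06·0.6802 + 228.6·0.9950 = 290.8 t (target 290.8 t)
  Al2O3: 93.06·0.1947 + 228.6·0.003000 = 18.80 t (target 18.80 t)
  TiO2: 131.3·0.9901 = 130.0 t (target 130.0 t)
Glass mass check: whole batch net of LOI = 500.0 t (targets for the oxides total 500.0 t; basis as stated: 500.0 t — gaps are rounding artifacts).
Batch total: Σ batch = 539.5 t; LOI loss = Σ batch·LOI = 39.46 t; yield: glass divided by total = 92.69%.

Batch per 500.0 t vitreous product:
  Rutile: 131.3 t
  Dense soda ash: 86.51 t
  Albite: 93.06 t
  Sand: 228.6 t
Total batch = 539.5 t; LOI loss = 39.46 t; yield = 92.69%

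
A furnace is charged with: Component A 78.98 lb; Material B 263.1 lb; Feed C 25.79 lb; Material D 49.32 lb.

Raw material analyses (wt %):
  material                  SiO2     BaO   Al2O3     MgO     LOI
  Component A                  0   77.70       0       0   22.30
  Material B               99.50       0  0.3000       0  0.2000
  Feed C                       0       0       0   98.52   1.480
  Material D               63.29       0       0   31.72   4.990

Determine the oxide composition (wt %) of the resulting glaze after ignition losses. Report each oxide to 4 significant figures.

Glass mass = 396.2 lb (batch 417.2 − LOI 20.98).
Composition: SiO2 73.95%, BaO 15.49%, Al2O3 0.1992%, MgO 10.36%

Each numeric step keeps full precision from first step to last. Mid-chain values are printed rounded off to 4 significant digits across the worked steps — each reported figure includes exactly one rounding — derived quantities, including four oxide percentages, net glass mass, LOI, the totals, the yield, are rebuilt from the weighed amounts per 396.2 lb of glass at full precision exactly as shown in the question or the answer.
Oxide masses out of the charge:
  SiO2: 263.1·0.9950 + 49.32·0.6329 = 293.0 lb
  BaO: 78.98·0.7770 = 61.37 lb
  Al2O3: 263.1·0.003000 = 0.7893 lb
  MgO: 25.79·0.9852 + 49.32·0.3172 = 41.05 lb
LOI: 78.98·0.2230 + 263.1·0.002000 + 25.79·0.01480 + 49.32·0.04990 = 20.98 lb
Net of LOI, the glass mass = 417.2 − 20.98 = 396.2 lb (consistent with Σ oxide mass)
oxide / glass × 100 gives the wt %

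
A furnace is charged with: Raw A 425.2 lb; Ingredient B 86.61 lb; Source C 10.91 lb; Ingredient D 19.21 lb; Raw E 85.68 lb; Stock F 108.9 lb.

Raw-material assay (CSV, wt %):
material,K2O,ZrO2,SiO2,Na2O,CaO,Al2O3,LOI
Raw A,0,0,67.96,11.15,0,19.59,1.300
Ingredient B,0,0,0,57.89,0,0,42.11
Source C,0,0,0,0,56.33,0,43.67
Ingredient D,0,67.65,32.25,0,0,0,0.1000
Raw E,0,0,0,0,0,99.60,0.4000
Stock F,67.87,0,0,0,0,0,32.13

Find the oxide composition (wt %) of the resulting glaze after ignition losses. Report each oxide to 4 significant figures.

Glass mass = 654.4 lb (batch 736.5 − LOI 82.11).
Composition: K2O 11.29%, ZrO2 1.986%, SiO2 45.10%, Na2O 14.91%, CaO 0.9391%, Al2O3 25.77%

Mid-chain values are printed, rounded to 4 significant figures, when written out. All internal work maintains full float precision all the way through — every reported value sees exactly one rounding. Derived quantities (LOI, net glass mass, the yield, the six compositions, totals) are carried in full float precision using the weight values per 654.4 lb of glass, exactly as shown in the problem or the answer.
Oxide masses out of the charge:
  K2O: 108.9·0.6787 = 73.91 lb
  ZrO2: 19.21·0.6765 = 13.00 lb
  SiO2: 425.2·0.6796 + 19.21·0.3225 = 295.2 lb
  Na2O: 425.2·0.1115 + 86.61·0.5789 = 97.55 lb
  CaO: 10.91·0.5633 = 6.146 lb
  Al2O3: 425.2·0.1959 + 85.68·0.9960 = 168.6 lb
LOI: 425.2·0.01300 + 86.61·0.4211 + 10.91·0.4367 + 19.21·0.001000 + 85.68·0.004000 + 108.9·0.3213 = 82.11 lb
The glass mass, total less LOI, = 736.5 − 82.11 = 654.4 lb (consistent with Σ oxide mass)
wt % = oxide mass / glass mass × 100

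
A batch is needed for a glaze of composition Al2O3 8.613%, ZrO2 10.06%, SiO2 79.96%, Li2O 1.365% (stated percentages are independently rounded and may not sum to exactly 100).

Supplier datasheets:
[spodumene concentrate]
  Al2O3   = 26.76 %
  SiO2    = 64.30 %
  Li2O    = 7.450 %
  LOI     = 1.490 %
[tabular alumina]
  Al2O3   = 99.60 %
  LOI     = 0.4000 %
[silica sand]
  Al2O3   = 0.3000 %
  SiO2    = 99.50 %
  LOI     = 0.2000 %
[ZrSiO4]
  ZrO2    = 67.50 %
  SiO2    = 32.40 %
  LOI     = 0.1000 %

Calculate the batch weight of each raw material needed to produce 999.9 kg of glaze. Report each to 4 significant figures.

Batch per 999.9 kg glaze:
  spodumene concentrate: 183.2 kg
  tabular alumina: 35.33 kg
  silica sand: 636.6 kg
  ZrSiO4: 149.0 kg
Total batch = 1004 kg; LOI loss = 4.293 kg; yield = 99.57%

All arithmetic keeps full float precision in all steps; the intermediate values are displayed rounded to 4 significant figures at each printed step — every reported value is rounded once only — derived quantities (the four compositions, the yield, LOI, net glass mass, the totals) are re-derived at full precision from the batch weights at 999.9 kg of glass, as given in the problem or the answer.
Per-oxide target masses for 999.9 kg glaze:
  Al2O3: 8.613% × 999.9 = 86.12 kg
  ZrO2: 10.06% × 999.9 = 100.6 kg
  SiO2: 79.96% × 999.9 = 799.5 kg
  Li2O: 1.365% × 999.9 = 13.65 kg
Checking each oxide sum working from each reported weight, for the quoted basis mass (oxide sums agree with the targets up to rounding of the answer):
  Al2O3: 183.2·0.2676 + 35.33·0.9960 + 636.6·0.003000 = 86.12 kg (target 86.12 kg)
  ZrO2: 149.0·0.6750 = 100.6 kg (target 100.6 kg)
  SiO2: 183.2·0.6430 + 636.6·0.9950 + 149.0·0.3240 = 799.5 kg (target 799.5 kg)
  Li2O: 183.2·0.07450 = 13.65 kg (target 13.65 kg)
Consistency of the glass mass: net batch after ignition = 999.8 kg (summing oxide targets gives 999.9 kg; stated basis 999.9 kg — gaps are rounding artifacts).
Total batch = Σ batch = 1004 kg; loss to ignition Σ batch·LOI = 4.293 kg; yield: glass divided by total = 99.57%.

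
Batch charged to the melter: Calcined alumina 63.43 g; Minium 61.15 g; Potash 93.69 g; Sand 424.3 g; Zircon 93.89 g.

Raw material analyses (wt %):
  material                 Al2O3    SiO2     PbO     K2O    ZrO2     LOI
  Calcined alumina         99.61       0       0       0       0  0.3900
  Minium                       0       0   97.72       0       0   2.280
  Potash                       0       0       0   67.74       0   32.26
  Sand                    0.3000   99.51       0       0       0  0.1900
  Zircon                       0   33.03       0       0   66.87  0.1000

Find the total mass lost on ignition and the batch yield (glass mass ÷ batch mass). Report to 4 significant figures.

Working values are displayed rounded to 4 significant figures across the worked steps; every computation carries exact precision end to end; every reported figure is rounded just once. The derived quantities (five oxide percentages, the yield, glass mass, totals, ignition loss) are carried in full precision from the batch weights at 703.7 g of glass exactly as shown in the problem or the answer.
LOI of each material in turn:
  Calcined alumina: 63.43 × 0.003900 = 0.2474 g
  Minium: 61.15 × 0.02280 = 1.394 g
  Potash: 93.69 × 0.3226 = 30.22 g
  Sand: 424.3 × 0.001900 = 0.8062 g
  Zircon: 93.89 × 0.001000 = 0.09389 g
Total LOI = 32.77 g
Glass = batch − LOI = 736.5 − 32.77 = 703.7 g

LOI loss = 32.77 g; glass = 703.7 g; yield = 95.55%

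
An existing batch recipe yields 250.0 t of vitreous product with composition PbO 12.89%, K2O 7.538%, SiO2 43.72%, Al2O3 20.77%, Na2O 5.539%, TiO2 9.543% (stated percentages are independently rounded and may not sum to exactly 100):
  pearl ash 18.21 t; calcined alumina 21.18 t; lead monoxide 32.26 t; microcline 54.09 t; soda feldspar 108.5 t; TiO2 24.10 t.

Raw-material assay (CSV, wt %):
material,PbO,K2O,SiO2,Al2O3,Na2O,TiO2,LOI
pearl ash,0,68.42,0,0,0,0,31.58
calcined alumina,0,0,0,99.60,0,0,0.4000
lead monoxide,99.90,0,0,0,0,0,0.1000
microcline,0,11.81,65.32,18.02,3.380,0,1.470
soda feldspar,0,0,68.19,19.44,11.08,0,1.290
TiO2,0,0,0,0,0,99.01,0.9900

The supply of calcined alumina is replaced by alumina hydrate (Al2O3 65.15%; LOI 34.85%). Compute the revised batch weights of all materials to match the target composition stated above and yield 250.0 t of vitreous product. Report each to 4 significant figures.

Revised batch per 250.0 t vitreous product:
  pearl ash: 18.21 t
  alumina hydrate: 32.37 t
  lead monoxide: 32.26 t
  microcline: 54.09 t
  soda feldspar: 108.5 t
  TiO2: 24.10 t
Total batch = 269.5 t; LOI loss = 19.50 t

Working values are shown rounded off to 4 significant figures within the worked lines. Each numeric step maintains full precision from first step to last — exactly one rounding goes into each reported number. Derived quantities are recomputed from the batch weights per 250.0 t of glass in exact precision (LOI, glass mass, the six compositions, the totals, the yield) precisely as stated by question or answer.
Target masses of each oxide per 250.0 t vitreous product:
  PbO: 12.89% × 250.0 = 32.22 t
  K2O: 7.538% × 250.0 = 18.84 t
  SiO2: 43.72% × 250.0 = 109.3 t
  Al2O3: 20.77% × 250.0 = 51.92 t
  Na2O: 5.539% × 250.0 = 13.85 t
  TiO2: 9.543% × 250.0 = 23.86 t
Sums-versus-targets review from the weights as reported, on the stated basis (each sum matches its target mass once rounding is allowed for):
  PbO: 32.26·0.9990 = 32.23 t (target 32.22 t)
  K2O: 18.21·0.6842 + 54.09·0.1181 = 18.85 t (target 18.84 t)
  SiO2: 54.09·0.6532 + 108.5·0.6819 = 109.3 t (target 109.3 t)
  Al2O3: 32.37·0.6515 + 54.09·0.1802 + 108.5·0.1944 = 51.93 t (target 51.92 t)
  Na2O: 54.09·0.03380 + 108.5·0.1108 = 13.85 t (target 13.85 t)
  TiO2: 24.10·0.9901 = 23.86 t (target 23.86 t)
Glass mass check: batch total minus LOI = 250.0 t (summing oxide targets gives 250.0 t; versus the stated basis of 250.0 t — gaps are rounding artifacts).
Batch total: Σ batch = 269.5 t; loss to ignition Σ batch·LOI = 19.50 t; yield: glass divided by total = 92.77%.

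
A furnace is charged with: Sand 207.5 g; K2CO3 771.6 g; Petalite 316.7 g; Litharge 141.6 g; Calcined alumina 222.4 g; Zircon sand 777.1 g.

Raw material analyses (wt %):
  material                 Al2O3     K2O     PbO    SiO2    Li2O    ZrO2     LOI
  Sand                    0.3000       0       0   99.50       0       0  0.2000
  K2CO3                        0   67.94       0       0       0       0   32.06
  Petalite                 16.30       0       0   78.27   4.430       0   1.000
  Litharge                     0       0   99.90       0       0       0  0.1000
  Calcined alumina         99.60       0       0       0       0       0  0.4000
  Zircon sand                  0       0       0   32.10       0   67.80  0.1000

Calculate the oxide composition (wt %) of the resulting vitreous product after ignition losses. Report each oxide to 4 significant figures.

Glass mass = 2184 g (batch 2437 − LOI 252.8).
Composition: Al2O3 12.53%, K2O 24.00%, PbO 6.477%, SiO2 32.22%, Li2O 0.6424%, ZrO2 24.12%

Intermediates appear, with 4-significant-figure rounding, in the printout — each numeric step runs at exact precision end to end. A single rounding produces each reported figure. All derived quantities, which include yield, six oxide percentages, LOI, the totals, glass mass, are computed in full precision, precisely as stated by either problem or answer, starting from the weights per 2184 g of glass.
Delivered oxide masses:
  Al2O3: 207.5·0.003000 + 316.7·0.1630 + 222.4·0.9960 = 273.8 g
  K2O: 771.6·0.6794 = 524.2 g
  PbO: 141.6·0.9990 = 141.5 g
  SiO2: 207.5·0.9950 + 316.7·0.7827 + 777.1·0.3210 = 703.8 g
  Li2O: 316.7·0.04430 = 14.03 g
  ZrO2: 777.1·0.6780 = 526.9 g
LOI: 207.5·0.002000 + 771.6·0.3206 + 316.7·0.01000 + 141.6·0.001000 + 222.4·0.004000 + 777.1·0.001000 = 252.8 g
batch − LOI leaves glass = 2437 − 252.8 = 2184 g (matching Σ of the oxides)
percent share: oxide ÷ glass, ×100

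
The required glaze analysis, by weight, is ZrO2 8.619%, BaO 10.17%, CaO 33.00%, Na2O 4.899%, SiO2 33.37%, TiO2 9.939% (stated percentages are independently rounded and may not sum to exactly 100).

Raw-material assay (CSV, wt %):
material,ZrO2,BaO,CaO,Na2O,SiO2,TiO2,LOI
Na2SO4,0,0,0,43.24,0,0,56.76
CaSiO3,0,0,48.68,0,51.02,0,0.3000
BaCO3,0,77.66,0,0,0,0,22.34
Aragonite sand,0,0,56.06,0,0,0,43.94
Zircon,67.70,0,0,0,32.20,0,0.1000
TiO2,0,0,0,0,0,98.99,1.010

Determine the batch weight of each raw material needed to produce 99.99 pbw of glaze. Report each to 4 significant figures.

Values along the way are rounded off to 4 significant digits when displayed. Each numeric step keeps full precision at all times; each reported figure is rounded a single time; the derived quantities, including LOI, six oxide percentages, net glass mass, the yield, totals, are re-derived using the weight values per 99.99 pbw of glass at exact precision, as written in the problem or answer text.
Target masses of each oxide per 99.99 pbw glaze:
  ZrO2: 8.619% × 99.99 = 8.618 pbw
  BaO: 10.17% × 99.99 = 10.17 pbw
  CaO: 33.00% × 99.99 = 33.00 pbw
  Na2O: 4.899% × 99.99 = 4.899 pbw
  SiO2: 33.37% × 99.99 = 33.37 pbw
  TiO2: 9.939% × 99.99 = 9.938 pbw
Balance tally, oxide-wise, with the batch weights as given, for the quoted basis mass (delivered sums recover each target within answer rounding):
  ZrO2: 12.73·0.6770 = 8.618 pbw (target 8.618 pbw)
  BaO: 13.09·0.7766 = 10.17 pbw (target 10.17 pbw)
  CaO: 57.37·0.4868 + 9.046·0.5606 = 33.00 pbw (target 33.00 pbw)
  Na2O: 11.33·0.4324 = 4.899 pbw (target 4.899 pbw)
  SiO2: 57.37·0.5102 + 12.73·0.3220 = 33.37 pbw (target 33.37 pbw)
  TiO2: 10.04·0.9899 = 9.939 pbw (target 9.938 pbw)
Glass-mass bookkeeping: net batch after ignition = 99.99 pbw (the targets, summed, come to 99.99 pbw; versus the stated basis of 99.99 pbw — differing by rounding only).
Batch total: Σ batch = 113.6 pbw; loss to ignition Σ batch·LOI = 13.62 pbw; the yield ratio, glass ÷ batch: 88.01%.

Batch per 99.99 pbw glaze:
  Na2SO4: 11.33 pbw
  CaSiO3: 57.37 pbw
  BaCO3: 13.09 pbw
  Aragonite sand: 9.046 pbw
  Zircon: 12.73 pbw
  TiO2: 10.04 pbw
Total batch = 113.6 pbw; LOI loss = 13.62 pbw; yield = 88.01%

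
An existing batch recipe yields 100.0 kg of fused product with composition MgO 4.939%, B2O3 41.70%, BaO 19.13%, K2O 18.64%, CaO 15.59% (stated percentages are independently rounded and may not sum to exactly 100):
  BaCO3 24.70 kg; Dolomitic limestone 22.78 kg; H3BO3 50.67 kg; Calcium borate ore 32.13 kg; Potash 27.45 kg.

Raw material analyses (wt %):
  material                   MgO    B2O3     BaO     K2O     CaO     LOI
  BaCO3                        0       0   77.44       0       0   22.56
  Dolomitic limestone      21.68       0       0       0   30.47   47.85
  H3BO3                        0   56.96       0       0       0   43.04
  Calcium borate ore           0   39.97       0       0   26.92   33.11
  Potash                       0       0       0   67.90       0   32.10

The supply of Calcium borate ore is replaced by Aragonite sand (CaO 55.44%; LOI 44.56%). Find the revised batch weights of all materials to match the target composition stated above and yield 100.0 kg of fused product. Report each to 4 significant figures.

The working math carries exact precision through the solve — mid-chain values are displayed (rounded to 4 significant figures) when written out; every reported result includes exactly one rounding — the derived quantities (the yield, totals, glass mass, five oxide percentages, ignition loss) are recomputed using the weight values for 100.0 kg of glass at full float precision, as they appear in problem or answer.
Target oxide masses per 100.0 kg fused product:
  MgO: 4.939% × 100.0 = 4.939 kg
  B2O3: 41.70% × 100.0 = 41.70 kg
  BaO: 19.13% × 100.0 = 19.13 kg
  K2O: 18.64% × 100.0 = 18.64 kg
  CaO: 15.59% × 100.0 = 15.59 kg
Per-oxide balance check per the reported batch figures, for the quoted basis mass (sum by sum, the targets are met net of answer rounding effects):
  MgO: 22.78·0.2168 = 4.939 kg (target 4.939 kg)
  B2O3: 73.21·0.5696 = 41.70 kg (target 41.70 kg)
  BaO: 24.70·0.7744 = 19.13 kg (target 19.13 kg)
  K2O: 27.45·0.6790 = 18.64 kg (target 18.64 kg)
  CaO: 22.78·0.3047 + 15.60·0.5544 = 15.59 kg (target 15.59 kg)
Mass balance on the glass: net batch after ignition = 100.0 kg (the targets, summed, come to 100.0 kg; basis as stated: 100.0 kg — a pure rounding effect).
Adding the batch up: Σ batch = 163.7 kg; ignition loss, Σ(batch × LOI) = 63.74 kg; yield = glass ÷ total batch = 61.07%.

Revised batch per 100.0 kg fused product:
  BaCO3: 24.70 kg
  Dolomitic limestone: 22.78 kg
  H3BO3: 73.21 kg
  Aragonite sand: 15.60 kg
  Potash: 27.45 kg
Total batch = 163.7 kg; LOI loss = 63.74 kg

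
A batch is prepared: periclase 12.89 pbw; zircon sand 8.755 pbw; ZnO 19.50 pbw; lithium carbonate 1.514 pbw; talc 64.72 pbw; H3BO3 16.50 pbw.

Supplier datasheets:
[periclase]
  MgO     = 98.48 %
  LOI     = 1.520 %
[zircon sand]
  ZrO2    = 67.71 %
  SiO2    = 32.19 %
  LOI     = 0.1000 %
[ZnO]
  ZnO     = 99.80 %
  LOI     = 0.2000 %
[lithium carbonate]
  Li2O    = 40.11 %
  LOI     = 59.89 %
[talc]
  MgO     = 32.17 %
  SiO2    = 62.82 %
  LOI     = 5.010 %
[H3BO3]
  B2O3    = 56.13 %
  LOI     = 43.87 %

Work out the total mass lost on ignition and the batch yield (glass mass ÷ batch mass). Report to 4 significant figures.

LOI loss = 11.63 pbw; glass = 112.2 pbw; yield = 90.61%

Each numeric step maintains exact precision from first step to last; intermediates are shown rounded off to 4 significant figures alongside each step. Every reported value sees exactly one rounding — the derived quantities (totals, ignition loss, yield, glass mass, the six compositions) are computed in full precision starting from the weights at 112.2 pbw of glass, exactly as shown in the problem or answer text.
Ignition loss by material:
  periclase: 12.89 × 0.01520 = 0.1959 pbw
  zircon sand: 8.755 × 0.001000 = 0.008755 pbw
  ZnO: 19.50 × 0.002000 = 0.03900 pbw
  lithium carbonate: 1.514 × 0.5989 = 0.9067 pbw
  talc: 64.72 × 0.05010 = 3.242 pbw
  H3BO3: 16.50 × 0.4387 = 7.239 pbw
Total LOI = 11.63 pbw
Glass = batch − LOI = 123.9 − 11.63 = 112.2 pbw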